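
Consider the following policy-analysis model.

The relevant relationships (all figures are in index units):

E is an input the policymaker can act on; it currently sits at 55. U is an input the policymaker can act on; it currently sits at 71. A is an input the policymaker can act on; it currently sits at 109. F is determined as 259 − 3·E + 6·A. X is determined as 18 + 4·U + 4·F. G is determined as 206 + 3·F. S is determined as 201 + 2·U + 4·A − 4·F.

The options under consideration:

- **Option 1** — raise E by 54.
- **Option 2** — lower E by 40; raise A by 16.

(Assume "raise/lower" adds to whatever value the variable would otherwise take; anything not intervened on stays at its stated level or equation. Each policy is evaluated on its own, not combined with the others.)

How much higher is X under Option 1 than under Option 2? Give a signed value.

Option 1 (E + 54):
  E = 55 + 54 = 109
  U = 71
  A = 109
  F = 259 − 3·109 + 6·109 = 586
  X = 18 + 4·71 + 4·586 = 2646
Option 2 (E − 40, A + 16):
  E = 55 − 40 = 15
  U = 71
  A = 109 + 16 = 125
  F = 259 − 3·15 + 6·125 = 964
  X = 18 + 4·71 + 4·964 = 4158
X: 2646 − 4158 = -1512

-1512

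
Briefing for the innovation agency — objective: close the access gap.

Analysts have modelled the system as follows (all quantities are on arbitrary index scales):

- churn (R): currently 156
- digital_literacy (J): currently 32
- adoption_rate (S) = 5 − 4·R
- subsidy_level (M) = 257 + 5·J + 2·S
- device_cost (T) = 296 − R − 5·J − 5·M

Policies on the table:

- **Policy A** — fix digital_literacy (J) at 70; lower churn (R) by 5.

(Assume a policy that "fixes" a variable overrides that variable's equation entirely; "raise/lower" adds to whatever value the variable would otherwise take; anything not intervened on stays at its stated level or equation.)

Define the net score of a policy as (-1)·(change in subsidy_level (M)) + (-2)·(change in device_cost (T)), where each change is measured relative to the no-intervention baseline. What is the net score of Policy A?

2440

Baseline:
  R = 156
  J = 32
  S = 5 − 4·156 = -619
  M = 257 + 5·32 + 2·(-619) = -821
  T = 296 − 156 − 5·32 − 5·(-821) = 4085
Policy A (J := 70, R − 5):
  R = 156 − 5 = 151
  J = 70
  S = 5 − 4·151 = -599
  M = 257 + 5·70 + 2·(-599) = -591
  T = 296 − 151 − 5·70 − 5·(-591) = 2750
ΔM = -591 − (-821) = 230; ΔT = 2750 − 4085 = -1335
Score = (-1)·230 + (-2)·(-1335) = 2440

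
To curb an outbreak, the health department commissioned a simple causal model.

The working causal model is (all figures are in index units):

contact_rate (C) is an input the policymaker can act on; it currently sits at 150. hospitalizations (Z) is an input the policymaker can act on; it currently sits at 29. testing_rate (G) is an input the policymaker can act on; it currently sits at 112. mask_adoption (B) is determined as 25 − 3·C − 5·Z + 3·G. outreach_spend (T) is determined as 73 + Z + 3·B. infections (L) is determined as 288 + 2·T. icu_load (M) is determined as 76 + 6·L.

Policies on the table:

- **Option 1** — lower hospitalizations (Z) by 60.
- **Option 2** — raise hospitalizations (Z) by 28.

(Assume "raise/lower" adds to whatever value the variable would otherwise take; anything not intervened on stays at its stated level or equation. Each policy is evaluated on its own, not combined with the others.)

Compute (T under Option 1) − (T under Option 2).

Option 1 (Z − 60):
  C = 150
  Z = 29 − 60 = -31
  G = 112
  B = 25 − 3·150 − 5·(-31) + 3·112 = 66
  T = 73 + (-31) + 3·66 = 240
Option 2 (Z + 28):
  C = 150
  Z = 29 + 28 = 57
  G = 112
  B = 25 − 3·150 − 5·57 + 3·112 = -374
  T = 73 + 57 + 3·(-374) = -992
T: 240 − (-992) = 1232

1232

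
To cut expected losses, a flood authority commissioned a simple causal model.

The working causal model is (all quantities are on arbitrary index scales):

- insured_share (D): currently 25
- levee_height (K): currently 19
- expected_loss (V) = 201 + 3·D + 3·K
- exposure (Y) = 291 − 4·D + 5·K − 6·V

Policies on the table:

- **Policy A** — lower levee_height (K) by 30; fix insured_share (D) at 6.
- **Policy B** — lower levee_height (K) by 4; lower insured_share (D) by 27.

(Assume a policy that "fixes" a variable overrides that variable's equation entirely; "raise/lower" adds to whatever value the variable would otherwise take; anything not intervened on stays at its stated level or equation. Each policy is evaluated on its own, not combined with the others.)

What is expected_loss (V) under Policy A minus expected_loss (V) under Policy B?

Policy A (K − 30, D := 6):
  D = 6
  K = 19 − 30 = -11
  V = 201 + 3·6 + 3·(-11) = 186
Policy B (K − 4, D − 27):
  D = 25 − 27 = -2
  K = 19 − 4 = 15
  V = 201 + 3·(-2) + 3·15 = 240
V: 186 − 240 = -54

-54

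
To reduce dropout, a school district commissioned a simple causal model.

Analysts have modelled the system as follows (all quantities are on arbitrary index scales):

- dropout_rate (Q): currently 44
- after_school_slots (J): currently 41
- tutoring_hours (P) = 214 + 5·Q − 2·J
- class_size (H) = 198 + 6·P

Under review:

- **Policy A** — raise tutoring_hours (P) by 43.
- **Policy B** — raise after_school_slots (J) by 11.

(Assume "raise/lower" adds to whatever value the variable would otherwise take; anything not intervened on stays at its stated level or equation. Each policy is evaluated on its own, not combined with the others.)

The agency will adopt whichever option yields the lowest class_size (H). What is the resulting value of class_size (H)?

2178

Policy A (P + 43):
  Q = 44
  J = 41
  P = 214 + 5·44 − 2·41 (+43 from intervention) = 395
  H = 198 + 6·395 = 2568
Policy B (J + 11):
  Q = 44
  J = 41 + 11 = 52
  P = 214 + 5·44 − 2·52 = 330
  H = 198 + 6·330 = 2178
Comparing — Policy A: H=2568, Policy B: H=2178. Lowest is 2178 (Policy B).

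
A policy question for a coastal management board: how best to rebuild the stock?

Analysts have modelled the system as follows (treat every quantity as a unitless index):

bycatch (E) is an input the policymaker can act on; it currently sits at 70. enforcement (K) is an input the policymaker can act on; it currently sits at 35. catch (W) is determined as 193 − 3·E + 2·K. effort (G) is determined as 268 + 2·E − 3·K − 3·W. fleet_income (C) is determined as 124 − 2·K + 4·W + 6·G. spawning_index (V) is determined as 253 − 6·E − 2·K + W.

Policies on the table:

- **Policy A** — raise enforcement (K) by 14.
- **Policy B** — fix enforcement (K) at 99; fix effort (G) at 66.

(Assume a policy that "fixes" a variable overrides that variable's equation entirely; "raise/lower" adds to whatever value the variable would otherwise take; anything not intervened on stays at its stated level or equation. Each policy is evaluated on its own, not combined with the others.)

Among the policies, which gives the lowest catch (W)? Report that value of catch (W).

Policy A (K + 14):
  E = 70
  K = 35 + 14 = 49
  W = 193 − 3·70 + 2·49 = 81
Policy B (K := 99, G := 66):
  E = 70
  K = 99
  W = 193 − 3·70 + 2·99 = 181
Comparing — Policy A: W=81, Policy B: W=181. Lowest is 81 (Policy A).

81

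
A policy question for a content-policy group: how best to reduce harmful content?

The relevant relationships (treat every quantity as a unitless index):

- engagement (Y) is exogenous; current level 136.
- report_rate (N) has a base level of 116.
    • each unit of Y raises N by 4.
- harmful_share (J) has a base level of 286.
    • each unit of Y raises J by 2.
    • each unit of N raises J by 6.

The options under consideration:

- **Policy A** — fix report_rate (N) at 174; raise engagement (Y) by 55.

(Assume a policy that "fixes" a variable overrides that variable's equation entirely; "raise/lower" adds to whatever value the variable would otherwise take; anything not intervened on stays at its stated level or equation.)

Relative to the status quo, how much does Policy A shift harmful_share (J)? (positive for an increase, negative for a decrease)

Baseline:
  Y = 136
  N = 116 + 4·136 = 660
  J = 286 + 2·136 + 6·660 = 4518
Policy A (N := 174, Y + 55):
  Y = 136 + 55 = 191
  N = 174
  J = 286 + 2·191 + 6·174 = 1712
Change in J: 1712 − 4518 = -2806

-2806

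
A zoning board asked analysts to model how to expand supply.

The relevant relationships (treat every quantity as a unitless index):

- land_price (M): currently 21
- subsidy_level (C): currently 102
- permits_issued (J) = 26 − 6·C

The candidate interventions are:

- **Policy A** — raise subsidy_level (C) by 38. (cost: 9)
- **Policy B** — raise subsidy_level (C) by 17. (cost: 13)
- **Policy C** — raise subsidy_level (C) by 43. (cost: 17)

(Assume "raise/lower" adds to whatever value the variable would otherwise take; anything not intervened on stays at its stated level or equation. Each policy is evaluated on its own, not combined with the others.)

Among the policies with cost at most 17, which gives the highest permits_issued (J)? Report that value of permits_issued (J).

-688

Policy A (C + 38):
  C = 102 + 38 = 140
  J = 26 − 6·140 = -814
Policy B (C + 17):
  C = 102 + 17 = 119
  J = 26 − 6·119 = -688
Policy C (C + 43):
  C = 102 + 43 = 145
  J = 26 − 6·145 = -844
Comparing — Policy A: J=-814, Policy B: J=-688, Policy C: J=-844. Highest is -688 (Policy B).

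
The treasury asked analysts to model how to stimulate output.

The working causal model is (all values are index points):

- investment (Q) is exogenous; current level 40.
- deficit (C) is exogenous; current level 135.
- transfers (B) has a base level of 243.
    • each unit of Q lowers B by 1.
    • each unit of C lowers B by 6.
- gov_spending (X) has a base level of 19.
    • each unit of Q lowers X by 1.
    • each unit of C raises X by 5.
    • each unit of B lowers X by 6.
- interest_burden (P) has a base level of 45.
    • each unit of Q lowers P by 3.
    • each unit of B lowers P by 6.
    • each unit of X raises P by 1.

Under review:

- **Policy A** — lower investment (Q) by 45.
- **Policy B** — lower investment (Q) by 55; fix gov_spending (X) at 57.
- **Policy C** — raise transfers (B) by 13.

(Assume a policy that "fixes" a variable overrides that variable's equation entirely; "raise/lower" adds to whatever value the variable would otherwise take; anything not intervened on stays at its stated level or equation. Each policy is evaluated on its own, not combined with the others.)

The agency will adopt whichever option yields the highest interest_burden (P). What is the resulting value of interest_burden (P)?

7707

Policy A (Q − 45):
  Q = 40 − 45 = -5
  C = 135
  B = 243 − (-5) − 6·135 = -562
  X = 19 − (-5) + 5·135 − 6·(-562) = 4071
  P = 45 − 3·(-5) − 6·(-562) + 4071 = 7503
Policy B (Q − 55, X := 57):
  Q = 40 − 55 = -15
  C = 135
  B = 243 − (-15) − 6·135 = -552
  X = 57
  P = 45 − 3·(-15) − 6·(-552) + 57 = 3459
Policy C (B + 13):
  Q = 40
  C = 135
  B = 243 − 40 − 6·135 (+13 from intervention) = -594
  X = 19 − 40 + 5·135 − 6·(-594) = 4218
  P = 45 − 3·40 − 6·(-594) + 4218 = 7707
Comparing — Policy A: P=7503, Policy B: P=3459, Policy C: P=7707. Highest is 7707 (Policy C).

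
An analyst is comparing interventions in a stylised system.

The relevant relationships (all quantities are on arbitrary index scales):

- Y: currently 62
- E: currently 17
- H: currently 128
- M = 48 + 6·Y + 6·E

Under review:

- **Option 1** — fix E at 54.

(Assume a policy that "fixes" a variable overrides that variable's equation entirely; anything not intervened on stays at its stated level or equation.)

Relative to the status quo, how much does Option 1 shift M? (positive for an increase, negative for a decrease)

Baseline:
  Y = 62
  E = 17
  M = 48 + 6·62 + 6·17 = 522
Option 1 (E := 54):
  Y = 62
  E = 54
  M = 48 + 6·62 + 6·54 = 744
Change in M: 744 − 522 = 222

222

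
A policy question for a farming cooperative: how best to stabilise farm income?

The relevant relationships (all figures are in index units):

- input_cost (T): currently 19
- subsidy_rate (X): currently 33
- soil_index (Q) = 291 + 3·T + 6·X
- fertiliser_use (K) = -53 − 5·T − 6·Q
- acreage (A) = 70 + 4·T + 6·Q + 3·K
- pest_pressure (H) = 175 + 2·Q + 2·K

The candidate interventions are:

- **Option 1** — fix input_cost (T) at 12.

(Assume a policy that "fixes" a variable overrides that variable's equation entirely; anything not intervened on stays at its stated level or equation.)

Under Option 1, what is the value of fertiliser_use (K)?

-3263

Option 1 (T := 12):
  T = 12
  X = 33
  Q = 291 + 3·12 + 6·33 = 525
  K = -53 − 5·12 − 6·525 = -3263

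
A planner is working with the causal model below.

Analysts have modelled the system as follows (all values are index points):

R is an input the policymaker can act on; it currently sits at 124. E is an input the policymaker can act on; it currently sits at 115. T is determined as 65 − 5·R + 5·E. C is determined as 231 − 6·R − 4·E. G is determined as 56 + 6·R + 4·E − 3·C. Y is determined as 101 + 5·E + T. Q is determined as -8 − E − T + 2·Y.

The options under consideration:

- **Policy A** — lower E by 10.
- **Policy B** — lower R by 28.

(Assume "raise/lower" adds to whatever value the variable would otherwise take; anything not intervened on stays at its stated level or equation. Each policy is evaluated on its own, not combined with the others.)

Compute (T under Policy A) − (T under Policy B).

Policy A (E − 10):
  R = 124
  E = 115 − 10 = 105
  T = 65 − 5·124 + 5·105 = -30
Policy B (R − 28):
  R = 124 − 28 = 96
  E = 115
  T = 65 − 5·96 + 5·115 = 160
T: -30 − 160 = -190

-190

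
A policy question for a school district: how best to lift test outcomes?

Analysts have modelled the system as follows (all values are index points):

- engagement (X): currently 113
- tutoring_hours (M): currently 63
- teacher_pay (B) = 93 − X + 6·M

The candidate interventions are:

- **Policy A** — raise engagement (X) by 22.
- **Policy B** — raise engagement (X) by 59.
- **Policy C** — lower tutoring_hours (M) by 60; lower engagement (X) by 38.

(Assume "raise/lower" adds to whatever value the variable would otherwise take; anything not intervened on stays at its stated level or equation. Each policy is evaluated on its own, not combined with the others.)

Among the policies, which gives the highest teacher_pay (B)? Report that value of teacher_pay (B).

Policy A (X + 22):
  X = 113 + 22 = 135
  M = 63
  B = 93 − 135 + 6·63 = 336
Policy B (X + 59):
  X = 113 + 59 = 172
  M = 63
  B = 93 − 172 + 6·63 = 299
Policy C (M − 60, X − 38):
  X = 113 − 38 = 75
  M = 63 − 60 = 3
  B = 93 − 75 + 6·3 = 36
Comparing — Policy A: B=336, Policy B: B=299, Policy C: B=36. Highest is 336 (Policy A).

336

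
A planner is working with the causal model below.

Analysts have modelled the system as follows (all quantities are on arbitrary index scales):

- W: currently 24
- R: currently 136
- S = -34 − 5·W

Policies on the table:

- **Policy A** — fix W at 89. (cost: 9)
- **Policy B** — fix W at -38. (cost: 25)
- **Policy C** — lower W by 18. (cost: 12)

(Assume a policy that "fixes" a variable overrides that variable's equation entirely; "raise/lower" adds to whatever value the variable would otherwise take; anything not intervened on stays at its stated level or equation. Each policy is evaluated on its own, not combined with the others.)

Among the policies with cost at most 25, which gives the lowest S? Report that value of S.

-479

Policy A (W := 89):
  W = 89
  S = -34 − 5·89 = -479
Policy B (W := -38):
  W = -38
  S = -34 − 5·(-38) = 156
Policy C (W − 18):
  W = 24 − 18 = 6
  S = -34 − 5·6 = -64
Comparing — Policy A: S=-479, Policy B: S=156, Policy C: S=-64. Lowest is -479 (Policy A).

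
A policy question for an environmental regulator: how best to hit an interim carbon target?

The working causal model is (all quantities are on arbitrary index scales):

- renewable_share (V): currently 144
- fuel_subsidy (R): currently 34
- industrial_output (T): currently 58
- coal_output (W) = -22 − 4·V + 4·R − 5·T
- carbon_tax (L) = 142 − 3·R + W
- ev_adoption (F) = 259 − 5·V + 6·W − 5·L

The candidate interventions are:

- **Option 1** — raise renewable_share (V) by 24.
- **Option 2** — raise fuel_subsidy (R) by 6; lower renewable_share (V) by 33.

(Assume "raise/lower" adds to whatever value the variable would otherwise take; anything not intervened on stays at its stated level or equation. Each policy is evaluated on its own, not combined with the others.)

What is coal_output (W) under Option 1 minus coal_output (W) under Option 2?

Option 1 (V + 24):
  V = 144 + 24 = 168
  R = 34
  T = 58
  W = -22 − 4·168 + 4·34 − 5·58 = -848
Option 2 (R + 6, V − 33):
  V = 144 − 33 = 111
  R = 34 + 6 = 40
  T = 58
  W = -22 − 4·111 + 4·40 − 5·58 = -596
W: -848 − (-596) = -252

-252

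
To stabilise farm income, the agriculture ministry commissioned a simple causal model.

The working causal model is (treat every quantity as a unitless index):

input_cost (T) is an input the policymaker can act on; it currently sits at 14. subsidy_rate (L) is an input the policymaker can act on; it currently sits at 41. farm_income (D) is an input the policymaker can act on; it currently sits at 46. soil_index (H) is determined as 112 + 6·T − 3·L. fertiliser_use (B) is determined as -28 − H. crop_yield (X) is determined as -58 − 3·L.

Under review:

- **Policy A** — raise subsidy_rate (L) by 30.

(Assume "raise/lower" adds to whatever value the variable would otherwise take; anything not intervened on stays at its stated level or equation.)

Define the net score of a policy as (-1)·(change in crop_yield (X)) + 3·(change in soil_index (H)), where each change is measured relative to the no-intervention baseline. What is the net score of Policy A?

-180

Baseline:
  T = 14
  L = 41
  H = 112 + 6·14 − 3·41 = 73
  X = -58 − 3·41 = -181
Policy A (L + 30):
  T = 14
  L = 41 + 30 = 71
  H = 112 + 6·14 − 3·71 = -17
  X = -58 − 3·71 = -271
ΔX = -271 − (-181) = -90; ΔH = -17 − 73 = -90
Score = (-1)·(-90) + 3·(-90) = -180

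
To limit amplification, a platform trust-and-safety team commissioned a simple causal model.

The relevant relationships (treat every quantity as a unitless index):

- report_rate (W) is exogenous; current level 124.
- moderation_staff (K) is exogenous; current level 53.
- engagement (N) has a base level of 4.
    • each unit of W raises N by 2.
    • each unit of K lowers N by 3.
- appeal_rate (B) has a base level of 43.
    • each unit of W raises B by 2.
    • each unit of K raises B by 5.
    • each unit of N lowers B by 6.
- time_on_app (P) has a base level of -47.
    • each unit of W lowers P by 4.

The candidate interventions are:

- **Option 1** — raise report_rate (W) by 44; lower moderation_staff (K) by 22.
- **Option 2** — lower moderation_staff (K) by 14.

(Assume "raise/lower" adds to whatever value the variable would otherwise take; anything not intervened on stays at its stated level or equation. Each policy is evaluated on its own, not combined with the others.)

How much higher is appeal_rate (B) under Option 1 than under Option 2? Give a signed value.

Option 1 (W + 44, K − 22):
  W = 124 + 44 = 168
  K = 53 − 22 = 31
  N = 4 + 2·168 − 3·31 = 247
  B = 43 + 2·168 + 5·31 − 6·247 = -948
Option 2 (K − 14):
  W = 124
  K = 53 − 14 = 39
  N = 4 + 2·124 − 3·39 = 135
  B = 43 + 2·124 + 5·39 − 6·135 = -324
B: -948 − (-324) = -624

-624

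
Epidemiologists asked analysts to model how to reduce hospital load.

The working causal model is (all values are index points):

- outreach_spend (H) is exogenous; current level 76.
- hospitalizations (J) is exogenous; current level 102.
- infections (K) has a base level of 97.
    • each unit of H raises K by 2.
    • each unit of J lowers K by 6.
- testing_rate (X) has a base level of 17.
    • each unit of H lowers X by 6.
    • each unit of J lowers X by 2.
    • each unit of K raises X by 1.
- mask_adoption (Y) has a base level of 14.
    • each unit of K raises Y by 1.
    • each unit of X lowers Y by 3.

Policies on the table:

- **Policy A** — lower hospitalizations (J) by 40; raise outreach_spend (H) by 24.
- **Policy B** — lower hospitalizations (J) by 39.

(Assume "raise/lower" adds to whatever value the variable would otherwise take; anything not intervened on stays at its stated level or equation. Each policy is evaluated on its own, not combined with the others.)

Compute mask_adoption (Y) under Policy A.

Policy A (J − 40, H + 24):
  H = 76 + 24 = 100
  J = 102 − 40 = 62
  K = 97 + 2·100 − 6·62 = -75
  X = 17 − 6·100 − 2·62 + (-75) = -782
  Y = 14 + (-75) − 3·(-782) = 2285

2285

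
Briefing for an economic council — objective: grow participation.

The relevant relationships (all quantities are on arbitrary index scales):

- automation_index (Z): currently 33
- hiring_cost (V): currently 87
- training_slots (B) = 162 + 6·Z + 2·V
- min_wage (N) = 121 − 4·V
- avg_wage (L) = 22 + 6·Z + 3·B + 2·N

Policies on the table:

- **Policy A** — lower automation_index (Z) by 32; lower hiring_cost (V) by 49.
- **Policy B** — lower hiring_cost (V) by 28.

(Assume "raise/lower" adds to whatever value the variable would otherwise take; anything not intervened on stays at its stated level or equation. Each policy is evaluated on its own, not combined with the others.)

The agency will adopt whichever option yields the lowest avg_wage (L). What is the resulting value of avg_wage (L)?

Policy A (Z − 32, V − 49):
  Z = 33 − 32 = 1
  V = 87 − 49 = 38
  B = 162 + 6·1 + 2·38 = 244
  N = 121 − 4·38 = -31
  L = 22 + 6·1 + 3·244 + 2·(-31) = 698
Policy B (V − 28):
  Z = 33
  V = 87 − 28 = 59
  B = 162 + 6·33 + 2·59 = 478
  N = 121 − 4·59 = -115
  L = 22 + 6·33 + 3·478 + 2·(-115) = 1424
Comparing — Policy A: L=698, Policy B: L=1424. Lowest is 698 (Policy A).

698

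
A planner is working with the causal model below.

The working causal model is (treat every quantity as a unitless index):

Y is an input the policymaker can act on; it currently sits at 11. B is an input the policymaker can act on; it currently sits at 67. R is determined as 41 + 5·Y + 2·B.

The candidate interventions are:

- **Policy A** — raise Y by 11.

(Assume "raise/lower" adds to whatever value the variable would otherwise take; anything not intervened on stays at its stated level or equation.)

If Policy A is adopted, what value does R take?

Policy A (Y + 11):
  Y = 11 + 11 = 22
  B = 67
  R = 41 + 5·22 + 2·67 = 285

285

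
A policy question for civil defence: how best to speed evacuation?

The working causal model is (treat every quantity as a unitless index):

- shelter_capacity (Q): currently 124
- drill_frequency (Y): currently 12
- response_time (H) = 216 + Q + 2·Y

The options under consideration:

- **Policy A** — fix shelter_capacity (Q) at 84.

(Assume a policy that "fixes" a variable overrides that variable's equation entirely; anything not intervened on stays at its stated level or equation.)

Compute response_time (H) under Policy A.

324

Policy A (Q := 84):
  Q = 84
  Y = 12
  H = 216 + 84 + 2·12 = 324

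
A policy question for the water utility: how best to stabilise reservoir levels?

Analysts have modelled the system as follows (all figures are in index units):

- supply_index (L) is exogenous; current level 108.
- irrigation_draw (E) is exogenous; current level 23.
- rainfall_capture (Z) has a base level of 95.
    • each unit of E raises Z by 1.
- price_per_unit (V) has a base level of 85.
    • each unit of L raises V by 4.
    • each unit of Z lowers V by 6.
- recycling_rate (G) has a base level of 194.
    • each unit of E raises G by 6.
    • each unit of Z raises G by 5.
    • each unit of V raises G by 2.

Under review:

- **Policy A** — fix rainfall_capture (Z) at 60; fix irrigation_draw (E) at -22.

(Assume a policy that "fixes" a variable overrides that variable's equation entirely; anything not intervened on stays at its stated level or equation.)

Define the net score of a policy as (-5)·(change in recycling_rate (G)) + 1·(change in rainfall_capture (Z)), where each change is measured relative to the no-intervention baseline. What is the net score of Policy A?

-738

Baseline:
  L = 108
  E = 23
  Z = 95 + 23 = 118
  V = 85 + 4·108 − 6·118 = -191
  G = 194 + 6·23 + 5·118 + 2·(-191) = 540
Policy A (Z := 60, E := -22):
  L = 108
  E = -22
  Z = 60
  V = 85 + 4·108 − 6·60 = 157
  G = 194 + 6·(-22) + 5·60 + 2·157 = 676
ΔG = 676 − 540 = 136; ΔZ = 60 − 118 = -58
Score = (-5)·136 + 1·(-58) = -738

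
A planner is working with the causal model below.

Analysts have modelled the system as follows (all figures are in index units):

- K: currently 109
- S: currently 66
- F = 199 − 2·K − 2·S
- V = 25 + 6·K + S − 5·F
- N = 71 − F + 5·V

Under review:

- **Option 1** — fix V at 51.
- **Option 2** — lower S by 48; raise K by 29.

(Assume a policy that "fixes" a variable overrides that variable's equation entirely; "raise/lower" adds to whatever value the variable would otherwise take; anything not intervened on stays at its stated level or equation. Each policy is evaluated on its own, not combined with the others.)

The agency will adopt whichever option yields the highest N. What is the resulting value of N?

Option 1 (V := 51):
  K = 109
  S = 66
  F = 199 − 2·109 − 2·66 = -151
  V = 51
  N = 71 − (-151) + 5·51 = 477
Option 2 (S − 48, K + 29):
  K = 109 + 29 = 138
  S = 66 − 48 = 18
  F = 199 − 2·138 − 2·18 = -113
  V = 25 + 6·138 + 18 − 5·(-113) = 1436
  N = 71 − (-113) + 5·1436 = 7364
Comparing — Option 1: N=477, Option 2: N=7364. Highest is 7364 (Option 2).

7364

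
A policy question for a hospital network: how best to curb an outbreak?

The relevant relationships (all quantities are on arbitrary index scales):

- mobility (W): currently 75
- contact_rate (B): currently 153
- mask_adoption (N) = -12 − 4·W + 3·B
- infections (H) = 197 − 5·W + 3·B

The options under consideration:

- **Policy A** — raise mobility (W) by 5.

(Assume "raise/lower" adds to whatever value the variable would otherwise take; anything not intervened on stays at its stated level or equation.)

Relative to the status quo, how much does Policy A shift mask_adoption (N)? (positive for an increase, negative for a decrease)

Baseline:
  W = 75
  B = 153
  N = -12 − 4·75 + 3·153 = 147
Policy A (W + 5):
  W = 75 + 5 = 80
  B = 153
  N = -12 − 4·80 + 3·153 = 127
Change in N: 127 − 147 = -20

-20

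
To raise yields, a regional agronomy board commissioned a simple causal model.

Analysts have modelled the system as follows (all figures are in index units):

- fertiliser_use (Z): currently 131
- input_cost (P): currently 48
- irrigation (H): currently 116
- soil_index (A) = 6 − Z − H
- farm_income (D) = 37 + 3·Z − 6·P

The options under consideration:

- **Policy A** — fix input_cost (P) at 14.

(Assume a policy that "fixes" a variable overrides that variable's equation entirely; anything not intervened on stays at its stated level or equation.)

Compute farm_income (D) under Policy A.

346

Policy A (P := 14):
  Z = 131
  P = 14
  D = 37 + 3·131 − 6·14 = 346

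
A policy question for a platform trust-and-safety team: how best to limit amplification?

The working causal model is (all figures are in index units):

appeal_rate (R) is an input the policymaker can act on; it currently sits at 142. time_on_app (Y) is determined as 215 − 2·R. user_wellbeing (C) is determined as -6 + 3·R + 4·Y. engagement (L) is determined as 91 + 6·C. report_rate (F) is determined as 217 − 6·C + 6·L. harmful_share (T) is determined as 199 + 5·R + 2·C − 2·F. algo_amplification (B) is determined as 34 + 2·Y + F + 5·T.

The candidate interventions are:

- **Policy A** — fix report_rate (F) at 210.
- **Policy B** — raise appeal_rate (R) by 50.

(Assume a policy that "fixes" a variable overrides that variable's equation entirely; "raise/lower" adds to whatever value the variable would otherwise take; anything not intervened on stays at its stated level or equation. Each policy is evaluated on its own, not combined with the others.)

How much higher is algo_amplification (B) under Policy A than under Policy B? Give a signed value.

Policy A (F := 210):
  R = 142
  Y = 215 − 2·142 = -69
  C = -6 + 3·142 + 4·(-69) = 144
  L = 91 + 6·144 = 955
  F = 210
  T = 199 + 5·142 + 2·144 − 2·210 = 777
  B = 34 + 2·(-69) + 210 + 5·777 = 3991
Policy B (R + 50):
  R = 142 + 50 = 192
  Y = 215 − 2·192 = -169
  C = -6 + 3·192 + 4·(-169) = -106
  L = 91 + 6·(-106) = -545
  F = 217 − 6·(-106) + 6·(-545) = -2417
  T = 199 + 5·192 + 2·(-106) − 2·(-2417) = 5781
  B = 34 + 2·(-169) + (-2417) + 5·5781 = 26184
B: 3991 − 26184 = -22193

-22193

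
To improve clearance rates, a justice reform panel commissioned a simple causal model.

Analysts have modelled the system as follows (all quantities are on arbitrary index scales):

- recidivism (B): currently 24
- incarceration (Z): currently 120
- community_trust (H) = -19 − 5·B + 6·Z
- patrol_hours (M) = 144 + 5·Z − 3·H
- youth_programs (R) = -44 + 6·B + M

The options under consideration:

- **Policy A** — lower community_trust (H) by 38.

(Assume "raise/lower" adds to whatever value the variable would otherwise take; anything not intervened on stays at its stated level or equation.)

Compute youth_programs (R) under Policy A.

-785

Policy A (H − 38):
  B = 24
  Z = 120
  H = -19 − 5·24 + 6·120 (−38 from intervention) = 543
  M = 144 + 5·120 − 3·543 = -885
  R = -44 + 6·24 + (-885) = -785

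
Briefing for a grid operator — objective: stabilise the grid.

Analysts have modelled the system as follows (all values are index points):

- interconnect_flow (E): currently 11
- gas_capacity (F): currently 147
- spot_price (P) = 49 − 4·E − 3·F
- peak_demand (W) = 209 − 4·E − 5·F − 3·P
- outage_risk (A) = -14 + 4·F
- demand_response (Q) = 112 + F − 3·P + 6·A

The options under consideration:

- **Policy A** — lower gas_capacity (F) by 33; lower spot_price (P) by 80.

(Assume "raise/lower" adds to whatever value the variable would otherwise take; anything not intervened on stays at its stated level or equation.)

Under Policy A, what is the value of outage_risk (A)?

442

Policy A (F − 33, P − 80):
  F = 147 − 33 = 114
  A = -14 + 4·114 = 442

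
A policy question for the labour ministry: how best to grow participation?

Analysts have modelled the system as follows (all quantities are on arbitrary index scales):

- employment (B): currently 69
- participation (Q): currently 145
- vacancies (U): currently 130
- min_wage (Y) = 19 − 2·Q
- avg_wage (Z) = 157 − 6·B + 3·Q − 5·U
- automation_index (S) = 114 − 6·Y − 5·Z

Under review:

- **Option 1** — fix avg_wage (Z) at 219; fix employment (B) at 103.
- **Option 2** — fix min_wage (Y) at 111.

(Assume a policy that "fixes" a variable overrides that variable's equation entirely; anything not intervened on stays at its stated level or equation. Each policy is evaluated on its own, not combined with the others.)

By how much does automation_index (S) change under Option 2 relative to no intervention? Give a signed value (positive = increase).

-2292

Baseline:
  B = 69
  Q = 145
  U = 130
  Y = 19 − 2·145 = -271
  Z = 157 − 6·69 + 3·145 − 5·130 = -472
  S = 114 − 6·(-271) − 5·(-472) = 4100
Option 2 (Y := 111):
  B = 69
  Q = 145
  U = 130
  Y = 111
  Z = 157 − 6·69 + 3·145 − 5·130 = -472
  S = 114 − 6·111 − 5·(-472) = 1808
Change in S: 1808 − 4100 = -2292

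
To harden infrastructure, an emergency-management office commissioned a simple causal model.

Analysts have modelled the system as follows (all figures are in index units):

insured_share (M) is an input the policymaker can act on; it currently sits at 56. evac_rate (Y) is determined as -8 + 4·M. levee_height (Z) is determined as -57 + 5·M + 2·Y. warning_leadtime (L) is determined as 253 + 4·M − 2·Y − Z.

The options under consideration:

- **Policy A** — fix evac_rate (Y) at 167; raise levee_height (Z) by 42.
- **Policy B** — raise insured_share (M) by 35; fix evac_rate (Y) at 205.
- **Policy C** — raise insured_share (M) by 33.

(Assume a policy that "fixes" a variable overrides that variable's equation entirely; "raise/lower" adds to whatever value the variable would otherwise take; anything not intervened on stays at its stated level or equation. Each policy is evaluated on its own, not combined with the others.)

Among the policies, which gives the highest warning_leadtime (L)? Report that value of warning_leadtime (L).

-456

Policy A (Y := 167, Z + 42):
  M = 56
  Y = 167
  Z = -57 + 5·56 + 2·167 (+42 from intervention) = 599
  L = 253 + 4·56 − 2·167 − 599 = -456
Policy B (M + 35, Y := 205):
  M = 56 + 35 = 91
  Y = 205
  Z = -57 + 5·91 + 2·205 = 808
  L = 253 + 4·91 − 2·205 − 808 = -601
Policy C (M + 33):
  M = 56 + 33 = 89
  Y = -8 + 4·89 = 348
  Z = -57 + 5·89 + 2·348 = 1084
  L = 253 + 4·89 − 2·348 − 1084 = -1171
Comparing — Policy A: L=-456, Policy B: L=-601, Policy C: L=-1171. Highest is -456 (Policy A).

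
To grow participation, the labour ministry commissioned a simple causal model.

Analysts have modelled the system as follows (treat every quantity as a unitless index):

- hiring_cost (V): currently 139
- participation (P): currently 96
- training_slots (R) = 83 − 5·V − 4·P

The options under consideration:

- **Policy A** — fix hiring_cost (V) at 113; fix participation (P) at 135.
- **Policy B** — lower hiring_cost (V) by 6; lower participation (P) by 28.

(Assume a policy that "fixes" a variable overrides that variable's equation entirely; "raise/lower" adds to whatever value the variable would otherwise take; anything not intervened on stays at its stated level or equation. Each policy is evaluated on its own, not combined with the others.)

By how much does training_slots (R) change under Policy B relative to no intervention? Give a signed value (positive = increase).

142

Baseline:
  V = 139
  P = 96
  R = 83 − 5·139 − 4·96 = -996
Policy B (V − 6, P − 28):
  V = 139 − 6 = 133
  P = 96 − 28 = 68
  R = 83 − 5·133 − 4·68 = -854
Change in R: -854 − (-996) = 142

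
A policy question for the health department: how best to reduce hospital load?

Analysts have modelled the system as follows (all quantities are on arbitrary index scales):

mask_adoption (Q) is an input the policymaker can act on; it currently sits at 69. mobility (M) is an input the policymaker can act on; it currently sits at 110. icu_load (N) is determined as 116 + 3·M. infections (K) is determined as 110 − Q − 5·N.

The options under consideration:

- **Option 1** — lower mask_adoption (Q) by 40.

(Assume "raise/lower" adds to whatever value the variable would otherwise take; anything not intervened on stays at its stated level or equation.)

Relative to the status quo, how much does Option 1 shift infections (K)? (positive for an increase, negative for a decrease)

Baseline:
  Q = 69
  M = 110
  N = 116 + 3·110 = 446
  K = 110 − 69 − 5·446 = -2189
Option 1 (Q − 40):
  Q = 69 − 40 = 29
  M = 110
  N = 116 + 3·110 = 446
  K = 110 − 29 − 5·446 = -2149
Change in K: -2149 − (-2189) = 40

40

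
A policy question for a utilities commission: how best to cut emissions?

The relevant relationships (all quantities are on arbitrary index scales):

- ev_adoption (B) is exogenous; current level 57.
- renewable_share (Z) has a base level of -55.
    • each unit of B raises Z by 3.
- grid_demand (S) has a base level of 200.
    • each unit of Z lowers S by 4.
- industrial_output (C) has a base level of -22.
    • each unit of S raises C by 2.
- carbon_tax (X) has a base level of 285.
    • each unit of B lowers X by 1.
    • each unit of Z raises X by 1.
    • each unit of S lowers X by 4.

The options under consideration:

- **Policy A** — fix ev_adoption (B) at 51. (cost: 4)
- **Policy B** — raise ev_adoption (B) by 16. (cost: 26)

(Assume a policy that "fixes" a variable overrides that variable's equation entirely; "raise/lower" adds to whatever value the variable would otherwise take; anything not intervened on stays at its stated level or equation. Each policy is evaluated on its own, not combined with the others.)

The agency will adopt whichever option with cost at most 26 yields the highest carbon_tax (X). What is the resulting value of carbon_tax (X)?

2200

Policy A (B := 51):
  B = 51
  Z = -55 + 3·51 = 98
  S = 200 − 4·98 = -192
  X = 285 − 51 + 98 − 4·(-192) = 1100
Policy B (B + 16):
  B = 57 + 16 = 73
  Z = -55 + 3·73 = 164
  S = 200 − 4·164 = -456
  X = 285 − 73 + 164 − 4·(-456) = 2200
Comparing — Policy A: X=1100, Policy B: X=2200. Highest is 2200 (Policy B).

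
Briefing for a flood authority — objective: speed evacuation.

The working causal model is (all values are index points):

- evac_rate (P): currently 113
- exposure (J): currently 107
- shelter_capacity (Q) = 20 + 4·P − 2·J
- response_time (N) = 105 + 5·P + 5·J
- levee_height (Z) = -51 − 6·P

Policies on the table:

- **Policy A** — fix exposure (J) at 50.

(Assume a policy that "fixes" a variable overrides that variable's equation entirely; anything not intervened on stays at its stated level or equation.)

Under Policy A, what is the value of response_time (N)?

920

Policy A (J := 50):
  P = 113
  J = 50
  N = 105 + 5·113 + 5·50 = 920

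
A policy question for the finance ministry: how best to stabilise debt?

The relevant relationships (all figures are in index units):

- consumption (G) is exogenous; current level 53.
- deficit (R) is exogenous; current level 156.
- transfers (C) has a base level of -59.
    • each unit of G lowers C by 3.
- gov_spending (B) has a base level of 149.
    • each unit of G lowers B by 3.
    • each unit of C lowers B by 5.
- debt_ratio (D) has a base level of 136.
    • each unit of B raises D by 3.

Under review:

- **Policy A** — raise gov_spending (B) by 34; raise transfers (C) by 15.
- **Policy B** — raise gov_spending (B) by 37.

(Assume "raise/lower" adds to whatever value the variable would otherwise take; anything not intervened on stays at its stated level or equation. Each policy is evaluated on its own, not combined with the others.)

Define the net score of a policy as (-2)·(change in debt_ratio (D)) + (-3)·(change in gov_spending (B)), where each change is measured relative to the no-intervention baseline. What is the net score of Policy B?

-333

Baseline:
  G = 53
  C = -59 − 3·53 = -218
  B = 149 − 3·53 − 5·(-218) = 1080
  D = 136 + 3·1080 = 3376
Policy B (B + 37):
  G = 53
  C = -59 − 3·53 = -218
  B = 149 − 3·53 − 5·(-218) (+37 from intervention) = 1117
  D = 136 + 3·1117 = 3487
ΔD = 3487 − 3376 = 111; ΔB = 1117 − 1080 = 37
Score = (-2)·111 + (-3)·37 = -333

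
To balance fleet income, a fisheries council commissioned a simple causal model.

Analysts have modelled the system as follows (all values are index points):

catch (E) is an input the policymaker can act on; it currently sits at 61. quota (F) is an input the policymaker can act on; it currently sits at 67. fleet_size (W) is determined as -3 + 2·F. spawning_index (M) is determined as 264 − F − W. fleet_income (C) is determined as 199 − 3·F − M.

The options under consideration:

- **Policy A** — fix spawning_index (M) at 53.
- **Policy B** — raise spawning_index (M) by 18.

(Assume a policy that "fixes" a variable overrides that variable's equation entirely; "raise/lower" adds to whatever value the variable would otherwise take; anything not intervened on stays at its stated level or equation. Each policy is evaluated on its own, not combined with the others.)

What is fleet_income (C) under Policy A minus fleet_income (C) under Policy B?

Policy A (M := 53):
  F = 67
  W = -3 + 2·67 = 131
  M = 53
  C = 199 − 3·67 − 53 = -55
Policy B (M + 18):
  F = 67
  W = -3 + 2·67 = 131
  M = 264 − 67 − 131 (+18 from intervention) = 84
  C = 199 − 3·67 − 84 = -86
C: -55 − (-86) = 31

31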